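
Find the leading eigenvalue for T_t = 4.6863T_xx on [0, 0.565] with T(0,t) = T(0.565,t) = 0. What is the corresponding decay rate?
Eigenvalues: λₙ = 4.6863n²π²/0.565².
First three modes:
  n=1: λ₁ = 4.6863π²/0.565² ≈ 144.888
  n=2: λ₂ = 18.7452π²/0.565² ≈ 579.553 (4× faster decay)
  n=3: λ₃ = 42.1767π²/0.565² ≈ 1303.994 (9× faster decay)
As t → ∞, higher modes decay exponentially faster. The n=1 mode dominates: T ~ c₁ sin(πx/0.565) e^{-λ₁t}.
Decay rate: λ₁ = 4.6863π²/0.565² ≈ 144.888.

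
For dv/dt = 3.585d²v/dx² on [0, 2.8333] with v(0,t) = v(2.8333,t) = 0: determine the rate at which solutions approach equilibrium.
Eigenvalues: λₙ = 3.585n²π²/2.8333².
First three modes:
  n=1: λ₁ = 3.585π²/2.8333² ≈ 4.408
  n=2: λ₂ = 14.34π²/2.8333² ≈ 17.63 (4× faster decay)
  n=3: λ₃ = 32.265π²/2.8333² ≈ 39.669 (9× faster decay)
As t → ∞, higher modes decay exponentially faster. The n=1 mode dominates: v ~ c₁ sin(πx/2.8333) e^{-λ₁t}.
Decay rate: λ₁ = 3.585π²/2.8333² ≈ 4.408.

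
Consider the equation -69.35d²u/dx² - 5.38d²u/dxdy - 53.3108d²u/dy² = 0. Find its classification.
Elliptic. (A = -69.35, B = -5.38, C = -53.3108 gives B² - 4AC = -14759.47152.)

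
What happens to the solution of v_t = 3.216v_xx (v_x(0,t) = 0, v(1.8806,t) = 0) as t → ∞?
v → 0. Heat escapes through the Dirichlet boundary.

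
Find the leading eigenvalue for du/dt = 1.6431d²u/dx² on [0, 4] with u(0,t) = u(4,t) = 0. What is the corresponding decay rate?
Eigenvalues: λₙ = 1.6431n²π²/4².
First three modes:
  n=1: λ₁ = 1.6431π²/4² ≈ 1.014
  n=2: λ₂ = 6.5724π²/4² ≈ 4.054 (4× faster decay)
  n=3: λ₃ = 14.7879π²/4² ≈ 9.122 (9× faster decay)
As t → ∞, higher modes decay exponentially faster. The n=1 mode dominates: u ~ c₁ sin(πx/4) e^{-λ₁t}.
Decay rate: λ₁ = 1.6431π²/4² ≈ 1.014.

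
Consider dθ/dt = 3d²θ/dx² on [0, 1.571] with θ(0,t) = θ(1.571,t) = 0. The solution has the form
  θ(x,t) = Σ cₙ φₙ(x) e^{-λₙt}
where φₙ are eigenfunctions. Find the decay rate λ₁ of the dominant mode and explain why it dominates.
Eigenvalues: λₙ = 3n²π²/1.571².
First three modes:
  n=1: λ₁ = 3π²/1.571² ≈ 11.997
  n=2: λ₂ = 12π²/1.571² ≈ 47.988 (4× faster decay)
  n=3: λ₃ = 27π²/1.571² ≈ 107.972 (9× faster decay)
As t → ∞, higher modes decay exponentially faster. The n=1 mode dominates: θ ~ c₁ sin(πx/1.571) e^{-λ₁t}.
Decay rate: λ₁ = 3π²/1.571² ≈ 11.997.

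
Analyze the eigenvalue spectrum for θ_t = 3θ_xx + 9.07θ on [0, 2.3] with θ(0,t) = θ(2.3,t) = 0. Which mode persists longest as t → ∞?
Eigenvalues: λₙ = 3n²π²/2.3² - 9.07.
First three modes:
  n=1: λ₁ = 3π²/2.3² - 9.07 ≈ -3.473
  n=2: λ₂ = 12π²/2.3² - 9.07 ≈ 13.319
  n=3: λ₃ = 27π²/2.3² - 9.07 ≈ 41.304
Since 3π²/2.3² ≈ 5.597 < 9.07, λ₁ < 0.
The n=1 mode grows fastest (−λₙ is largest for n=1) → dominates.
Asymptotic: θ ~ c₁ sin(πx/2.3) e^{3.473t} (exponential growth at rate −λ₁ ≈ 3.473).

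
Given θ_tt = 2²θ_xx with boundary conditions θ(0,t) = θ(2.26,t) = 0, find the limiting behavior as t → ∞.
θ oscillates (no decay). Energy is conserved; the solution oscillates indefinitely as standing waves.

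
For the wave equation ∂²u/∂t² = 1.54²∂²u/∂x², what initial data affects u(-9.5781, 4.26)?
Domain of dependence: [-16.1385, -3.0177]. Signals travel at speed 1.54, so data within |x - -9.5781| ≤ 1.54·4.26 = 6.5604 can reach the point.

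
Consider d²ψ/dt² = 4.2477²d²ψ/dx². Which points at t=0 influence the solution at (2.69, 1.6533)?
Domain of dependence: [-4.33272241, 9.71272241]. Signals travel at speed 4.2477, so data within |x - 2.69| ≤ 4.2477·1.6533 = 7.02272241 can reach the point.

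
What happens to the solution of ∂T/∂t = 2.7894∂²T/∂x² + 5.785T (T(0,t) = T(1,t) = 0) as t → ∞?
T → 0. Diffusion dominates reaction (r=5.785 < κπ²/L²≈27.53); solution decays.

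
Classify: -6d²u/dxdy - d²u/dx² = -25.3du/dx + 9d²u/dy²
Rewriting in standard form: -d²u/dx² - 6d²u/dxdy - 9d²u/dy² + 25.3du/dx = 0. Parabolic (discriminant = 0).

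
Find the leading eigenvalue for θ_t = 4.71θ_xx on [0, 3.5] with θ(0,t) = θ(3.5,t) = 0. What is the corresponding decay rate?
Eigenvalues: λₙ = 4.71n²π²/3.5².
First three modes:
  n=1: λ₁ = 4.71π²/3.5² ≈ 3.795
  n=2: λ₂ = 18.84π²/3.5² ≈ 15.179 (4× faster decay)
  n=3: λ₃ = 42.39π²/3.5² ≈ 34.153 (9× faster decay)
As t → ∞, higher modes decay exponentially faster. The n=1 mode dominates: θ ~ c₁ sin(πx/3.5) e^{-λ₁t}.
Decay rate: λ₁ = 4.71π²/3.5² ≈ 3.795.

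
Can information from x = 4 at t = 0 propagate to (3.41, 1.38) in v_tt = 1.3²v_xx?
Yes. The domain of dependence is [1.616, 5.204], and 4 ∈ [1.616, 5.204].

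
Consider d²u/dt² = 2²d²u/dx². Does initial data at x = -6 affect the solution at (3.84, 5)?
Yes. The domain of dependence is [-6.16, 13.84], and -6 ∈ [-6.16, 13.84].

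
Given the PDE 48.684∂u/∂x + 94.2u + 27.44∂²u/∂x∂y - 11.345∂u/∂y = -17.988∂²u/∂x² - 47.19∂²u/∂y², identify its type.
Rewriting in standard form: 17.988∂²u/∂x² + 27.44∂²u/∂x∂y + 47.19∂²u/∂y² + 48.684∂u/∂x - 11.345∂u/∂y + 94.2u = 0. The second-order coefficients are A = 17.988, B = 27.44, C = 47.19. Since B² - 4AC = -2642.46128 < 0, this is an elliptic PDE.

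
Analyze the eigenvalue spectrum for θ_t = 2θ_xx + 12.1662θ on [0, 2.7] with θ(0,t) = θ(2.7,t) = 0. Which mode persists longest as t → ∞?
Eigenvalues: λₙ = 2n²π²/2.7² - 12.1662.
First three modes:
  n=1: λ₁ = 2π²/2.7² - 12.1662 ≈ -9.458
  n=2: λ₂ = 8π²/2.7² - 12.1662 ≈ -1.335
  n=3: λ₃ = 18π²/2.7² - 12.1662 ≈ 12.203
Since 2π²/2.7² ≈ 2.708 < 12.1662, λ₁ < 0.
The n=1 mode grows fastest (−λₙ is largest for n=1) → dominates.
Asymptotic: θ ~ c₁ sin(πx/2.7) e^{9.458t} (exponential growth at rate −λ₁ ≈ 9.458).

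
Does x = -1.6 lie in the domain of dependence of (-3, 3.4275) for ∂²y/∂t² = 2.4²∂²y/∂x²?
Yes. The domain of dependence is [-11.226, 5.226], and -1.6 ∈ [-11.226, 5.226].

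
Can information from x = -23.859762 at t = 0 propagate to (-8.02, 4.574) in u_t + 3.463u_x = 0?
Yes. The characteristic through (-8.02, 4.574) passes through x = -23.859762.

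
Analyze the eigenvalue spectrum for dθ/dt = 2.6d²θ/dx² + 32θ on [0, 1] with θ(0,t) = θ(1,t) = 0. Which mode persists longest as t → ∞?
Eigenvalues: λₙ = 2.6n²π²/1² - 32.
First three modes:
  n=1: λ₁ = 2.6π² - 32 ≈ -6.339
  n=2: λ₂ = 10.4π² - 32 ≈ 70.644
  n=3: λ₃ = 23.4π² - 32 ≈ 198.949
Since 2.6π² ≈ 25.661 < 32, λ₁ < 0.
The n=1 mode grows fastest (−λₙ is largest for n=1) → dominates.
Asymptotic: θ ~ c₁ sin(πx/1) e^{6.339t} (exponential growth at rate −λ₁ ≈ 6.339).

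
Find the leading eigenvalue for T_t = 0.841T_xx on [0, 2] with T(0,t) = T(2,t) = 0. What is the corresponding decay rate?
Eigenvalues: λₙ = 0.841n²π²/2².
First three modes:
  n=1: λ₁ = 0.841π²/2² ≈ 2.075
  n=2: λ₂ = 3.364π²/2² ≈ 8.3 (4× faster decay)
  n=3: λ₃ = 7.569π²/2² ≈ 18.676 (9× faster decay)
As t → ∞, higher modes decay exponentially faster. The n=1 mode dominates: T ~ c₁ sin(πx/2) e^{-λ₁t}.
Decay rate: λ₁ = 0.841π²/2² ≈ 2.075.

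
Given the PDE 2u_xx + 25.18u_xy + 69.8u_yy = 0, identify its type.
The second-order coefficients are A = 2, B = 25.18, C = 69.8. Since B² - 4AC = 75.6324 > 0, this is a hyperbolic PDE.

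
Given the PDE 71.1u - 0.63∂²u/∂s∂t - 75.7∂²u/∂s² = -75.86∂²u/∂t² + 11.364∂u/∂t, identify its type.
Rewriting in standard form: -75.7∂²u/∂s² - 0.63∂²u/∂s∂t + 75.86∂²u/∂t² - 11.364∂u/∂t + 71.1u = 0. The second-order coefficients are A = -75.7, B = -0.63, C = 75.86. Since B² - 4AC = 22970.8049 > 0, this is a hyperbolic PDE.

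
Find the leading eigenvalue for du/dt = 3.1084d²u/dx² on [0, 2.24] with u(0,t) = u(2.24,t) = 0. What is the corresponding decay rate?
Eigenvalues: λₙ = 3.1084n²π²/2.24².
First three modes:
  n=1: λ₁ = 3.1084π²/2.24² ≈ 6.114
  n=2: λ₂ = 12.4336π²/2.24² ≈ 24.457 (4× faster decay)
  n=3: λ₃ = 27.9756π²/2.24² ≈ 55.028 (9× faster decay)
As t → ∞, higher modes decay exponentially faster. The n=1 mode dominates: u ~ c₁ sin(πx/2.24) e^{-λ₁t}.
Decay rate: λ₁ = 3.1084π²/2.24² ≈ 6.114.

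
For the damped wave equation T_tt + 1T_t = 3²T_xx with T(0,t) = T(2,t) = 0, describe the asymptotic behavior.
T → 0. Damping (γ=1) dissipates energy; oscillations decay exponentially.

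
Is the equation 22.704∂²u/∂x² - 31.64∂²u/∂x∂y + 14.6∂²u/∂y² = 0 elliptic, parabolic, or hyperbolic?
Computing B² - 4AC with A = 22.704, B = -31.64, C = 14.6: discriminant = -324.824 (negative). Answer: elliptic.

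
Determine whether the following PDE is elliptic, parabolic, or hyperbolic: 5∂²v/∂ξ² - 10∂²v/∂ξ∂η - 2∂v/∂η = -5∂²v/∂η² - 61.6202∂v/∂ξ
Rewriting in standard form: 5∂²v/∂ξ² - 10∂²v/∂ξ∂η + 5∂²v/∂η² + 61.6202∂v/∂ξ - 2∂v/∂η = 0. Coefficients: A = 5, B = -10, C = 5. B² - 4AC = 0, which is zero, so the equation is parabolic.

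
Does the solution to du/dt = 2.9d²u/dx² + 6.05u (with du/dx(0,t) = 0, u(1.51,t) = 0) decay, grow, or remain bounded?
u grows unboundedly. Reaction dominates diffusion (r=6.05 > κπ²/(4L²)≈3.14); solution grows exponentially.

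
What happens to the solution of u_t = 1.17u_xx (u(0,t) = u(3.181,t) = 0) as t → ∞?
u → 0. Heat diffuses out through both boundaries.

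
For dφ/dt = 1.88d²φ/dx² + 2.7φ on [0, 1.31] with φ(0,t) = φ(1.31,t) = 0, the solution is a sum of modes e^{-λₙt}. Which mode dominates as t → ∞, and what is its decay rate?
Eigenvalues: λₙ = 1.88n²π²/1.31² - 2.7.
First three modes:
  n=1: λ₁ = 1.88π²/1.31² - 2.7 ≈ 8.112
  n=2: λ₂ = 7.52π²/1.31² - 2.7 ≈ 40.549
  n=3: λ₃ = 16.92π²/1.31² - 2.7 ≈ 94.61
Since 1.88π²/1.31² ≈ 10.812 > 2.7, all λₙ > 0.
The n=1 mode decays slowest → dominates as t → ∞.
Asymptotic: φ ~ c₁ sin(πx/1.31) e^{-λ₁t} with decay rate λ₁ ≈ 8.112.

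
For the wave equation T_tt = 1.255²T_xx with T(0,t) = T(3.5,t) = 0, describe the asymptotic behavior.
T oscillates (no decay). Energy is conserved; the solution oscillates indefinitely as standing waves.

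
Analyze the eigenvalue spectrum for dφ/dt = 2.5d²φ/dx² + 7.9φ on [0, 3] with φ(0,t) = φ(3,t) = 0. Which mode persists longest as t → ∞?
Eigenvalues: λₙ = 2.5n²π²/3² - 7.9.
First three modes:
  n=1: λ₁ = 2.5π²/3² - 7.9 ≈ -5.158
  n=2: λ₂ = 10π²/3² - 7.9 ≈ 3.066
  n=3: λ₃ = 22.5π²/3² - 7.9 ≈ 16.774
Since 2.5π²/3² ≈ 2.742 < 7.9, λ₁ < 0.
The n=1 mode grows fastest (−λₙ is largest for n=1) → dominates.
Asymptotic: φ ~ c₁ sin(πx/3) e^{5.158t} (exponential growth at rate −λ₁ ≈ 5.158).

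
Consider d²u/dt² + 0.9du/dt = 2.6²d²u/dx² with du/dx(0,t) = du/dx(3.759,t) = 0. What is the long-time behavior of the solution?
As t → ∞, u → constant (steady state). Damping (γ=0.9) dissipates the nonconstant modes; with Neumann BCs the spatial average obeys M''+γM'=0 and tends to a finite limit.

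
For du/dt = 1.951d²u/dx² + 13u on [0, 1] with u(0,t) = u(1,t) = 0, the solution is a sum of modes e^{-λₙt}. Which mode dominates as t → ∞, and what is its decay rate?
Eigenvalues: λₙ = 1.951n²π²/1² - 13.
First three modes:
  n=1: λ₁ = 1.951π² - 13 ≈ 6.256
  n=2: λ₂ = 7.804π² - 13 ≈ 64.022
  n=3: λ₃ = 17.559π² - 13 ≈ 160.3
Since 1.951π² ≈ 19.256 > 13, all λₙ > 0.
The n=1 mode decays slowest → dominates as t → ∞.
Asymptotic: u ~ c₁ sin(πx/1) e^{-λ₁t} with decay rate λ₁ ≈ 6.256.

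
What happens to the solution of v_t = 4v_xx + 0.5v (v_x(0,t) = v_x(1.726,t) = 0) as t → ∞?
v grows unboundedly. With Neumann BCs the constant mode has diffusion eigenvalue 0, so any r > 0 makes it grow like e^(0.5t); solution grows exponentially.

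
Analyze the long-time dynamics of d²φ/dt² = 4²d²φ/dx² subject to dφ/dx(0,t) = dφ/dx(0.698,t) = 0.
Long-time behavior: φ oscillates about a mean that drifts linearly in t (generically unbounded; no decay). There is no damping, so the nonconstant modes persist as standing waves (energy conserved, no decay). But with Neumann conditions at both ends the constant mode has eigenvalue 0: the spatial mean M(t) of φ satisfies M'' = 0, so M(t) = M(0) + M'(0)·t. Unless the initial velocity has zero mean (∫φ_t(x,0)dx = 0), the solution grows linearly in t (unbounded, though not exponentially); if it does have zero mean, the solution stays bounded and simply oscillates.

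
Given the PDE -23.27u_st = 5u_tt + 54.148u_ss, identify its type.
Rewriting in standard form: -54.148u_ss - 23.27u_st - 5u_tt = 0. The second-order coefficients are A = -54.148, B = -23.27, C = -5. Since B² - 4AC = -541.4671 < 0, this is an elliptic PDE.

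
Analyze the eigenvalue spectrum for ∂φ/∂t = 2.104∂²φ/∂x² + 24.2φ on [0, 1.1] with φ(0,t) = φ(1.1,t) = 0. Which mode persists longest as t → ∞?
Eigenvalues: λₙ = 2.104n²π²/1.1² - 24.2.
First three modes:
  n=1: λ₁ = 2.104π²/1.1² - 24.2 ≈ -7.038
  n=2: λ₂ = 8.416π²/1.1² - 24.2 ≈ 44.447
  n=3: λ₃ = 18.936π²/1.1² - 24.2 ≈ 130.255
Since 2.104π²/1.1² ≈ 17.162 < 24.2, λ₁ < 0.
The n=1 mode grows fastest (−λₙ is largest for n=1) → dominates.
Asymptotic: φ ~ c₁ sin(πx/1.1) e^{7.038t} (exponential growth at rate −λ₁ ≈ 7.038).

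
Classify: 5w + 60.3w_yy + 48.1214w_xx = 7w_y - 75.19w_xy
Rewriting in standard form: 48.1214w_xx + 75.19w_xy + 60.3w_yy - 7w_y + 5w = 0. Elliptic (discriminant = -5953.34558).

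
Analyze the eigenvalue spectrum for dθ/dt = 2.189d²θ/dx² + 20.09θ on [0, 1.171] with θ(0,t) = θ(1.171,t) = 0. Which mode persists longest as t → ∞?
Eigenvalues: λₙ = 2.189n²π²/1.171² - 20.09.
First three modes:
  n=1: λ₁ = 2.189π²/1.171² - 20.09 ≈ -4.335
  n=2: λ₂ = 8.756π²/1.171² - 20.09 ≈ 42.932
  n=3: λ₃ = 19.701π²/1.171² - 20.09 ≈ 121.709
Since 2.189π²/1.171² ≈ 15.755 < 20.09, λ₁ < 0.
The n=1 mode grows fastest (−λₙ is largest for n=1) → dominates.
Asymptotic: θ ~ c₁ sin(πx/1.171) e^{4.335t} (exponential growth at rate −λ₁ ≈ 4.335).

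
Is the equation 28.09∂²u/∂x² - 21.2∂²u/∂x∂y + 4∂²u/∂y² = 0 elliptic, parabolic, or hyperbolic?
Computing B² - 4AC with A = 28.09, B = -21.2, C = 4: discriminant = 0 (zero). Answer: parabolic.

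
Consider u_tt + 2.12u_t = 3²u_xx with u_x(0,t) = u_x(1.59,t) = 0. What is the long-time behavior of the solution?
As t → ∞, u → constant (steady state). Damping (γ=2.12) dissipates the nonconstant modes; with Neumann BCs the spatial average obeys M''+γM'=0 and tends to a finite limit.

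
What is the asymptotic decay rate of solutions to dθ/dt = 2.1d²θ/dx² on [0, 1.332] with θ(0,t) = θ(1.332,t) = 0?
Eigenvalues: λₙ = 2.1n²π²/1.332².
First three modes:
  n=1: λ₁ = 2.1π²/1.332² ≈ 11.682
  n=2: λ₂ = 8.4π²/1.332² ≈ 46.727 (4× faster decay)
  n=3: λ₃ = 18.9π²/1.332² ≈ 105.136 (9× faster decay)
As t → ∞, higher modes decay exponentially faster. The n=1 mode dominates: θ ~ c₁ sin(πx/1.332) e^{-λ₁t}.
Decay rate: λ₁ = 2.1π²/1.332² ≈ 11.682.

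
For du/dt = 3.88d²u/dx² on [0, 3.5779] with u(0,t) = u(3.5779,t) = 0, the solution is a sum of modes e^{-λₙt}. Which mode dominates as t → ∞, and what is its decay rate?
Eigenvalues: λₙ = 3.88n²π²/3.5779².
First three modes:
  n=1: λ₁ = 3.88π²/3.5779² ≈ 2.991
  n=2: λ₂ = 15.52π²/3.5779² ≈ 11.966 (4× faster decay)
  n=3: λ₃ = 34.92π²/3.5779² ≈ 26.923 (9× faster decay)
As t → ∞, higher modes decay exponentially faster. The n=1 mode dominates: u ~ c₁ sin(πx/3.5779) e^{-λ₁t}.
Decay rate: λ₁ = 3.88π²/3.5779² ≈ 2.991.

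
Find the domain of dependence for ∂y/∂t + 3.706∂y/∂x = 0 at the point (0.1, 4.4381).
A single point: x = -16.3475986. The characteristic through (0.1, 4.4381) is x - 3.706t = const, so x = 0.1 - 3.706·4.4381 = -16.3475986.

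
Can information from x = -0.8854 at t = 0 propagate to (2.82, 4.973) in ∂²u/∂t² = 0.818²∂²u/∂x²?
Yes. The domain of dependence is [-1.247914, 6.887914], and -0.8854 ∈ [-1.247914, 6.887914].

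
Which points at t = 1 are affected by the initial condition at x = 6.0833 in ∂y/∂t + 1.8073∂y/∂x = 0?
At x = 7.8906. The characteristic carries data from (6.0833, 0) to (7.8906, 1).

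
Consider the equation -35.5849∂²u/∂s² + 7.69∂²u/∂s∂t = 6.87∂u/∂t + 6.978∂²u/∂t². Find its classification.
Rewriting in standard form: -35.5849∂²u/∂s² + 7.69∂²u/∂s∂t - 6.978∂²u/∂t² - 6.87∂u/∂t = 0. Elliptic. (A = -35.5849, B = 7.69, C = -6.978 gives B² - 4AC = -934.1096288.)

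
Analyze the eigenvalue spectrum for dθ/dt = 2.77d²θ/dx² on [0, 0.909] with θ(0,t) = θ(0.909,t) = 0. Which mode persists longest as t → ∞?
Eigenvalues: λₙ = 2.77n²π²/0.909².
First three modes:
  n=1: λ₁ = 2.77π²/0.909² ≈ 33.087
  n=2: λ₂ = 11.08π²/0.909² ≈ 132.346 (4× faster decay)
  n=3: λ₃ = 24.93π²/0.909² ≈ 297.779 (9× faster decay)
As t → ∞, higher modes decay exponentially faster. The n=1 mode dominates: θ ~ c₁ sin(πx/0.909) e^{-λ₁t}.
Decay rate: λ₁ = 2.77π²/0.909² ≈ 33.087.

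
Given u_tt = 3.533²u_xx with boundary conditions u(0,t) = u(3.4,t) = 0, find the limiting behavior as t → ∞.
u oscillates (no decay). Energy is conserved; the solution oscillates indefinitely as standing waves.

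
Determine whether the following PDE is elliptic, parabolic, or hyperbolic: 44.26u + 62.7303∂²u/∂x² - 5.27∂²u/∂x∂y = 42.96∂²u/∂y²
Rewriting in standard form: 62.7303∂²u/∂x² - 5.27∂²u/∂x∂y - 42.96∂²u/∂y² + 44.26u = 0. Coefficients: A = 62.7303, B = -5.27, C = -42.96. B² - 4AC = 10807.347652, which is positive, so the equation is hyperbolic.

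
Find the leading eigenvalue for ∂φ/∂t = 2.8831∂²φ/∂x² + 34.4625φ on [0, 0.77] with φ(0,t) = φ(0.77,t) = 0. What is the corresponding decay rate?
Eigenvalues: λₙ = 2.8831n²π²/0.77² - 34.4625.
First three modes:
  n=1: λ₁ = 2.8831π²/0.77² - 34.4625 ≈ 13.531
  n=2: λ₂ = 11.5324π²/0.77² - 34.4625 ≈ 157.51
  n=3: λ₃ = 25.9479π²/0.77² - 34.4625 ≈ 397.475
Since 2.8831π²/0.77² ≈ 47.993 > 34.4625, all λₙ > 0.
The n=1 mode decays slowest → dominates as t → ∞.
Asymptotic: φ ~ c₁ sin(πx/0.77) e^{-λ₁t} with decay rate λ₁ ≈ 13.531.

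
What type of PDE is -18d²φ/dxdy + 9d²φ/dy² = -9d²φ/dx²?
Rewriting in standard form: 9d²φ/dx² - 18d²φ/dxdy + 9d²φ/dy² = 0. With A = 9, B = -18, C = 9, the discriminant is 0. This is a parabolic PDE.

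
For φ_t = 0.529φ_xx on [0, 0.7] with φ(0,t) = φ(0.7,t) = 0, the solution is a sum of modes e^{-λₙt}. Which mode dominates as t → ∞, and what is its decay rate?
Eigenvalues: λₙ = 0.529n²π²/0.7².
First three modes:
  n=1: λ₁ = 0.529π²/0.7² ≈ 10.655
  n=2: λ₂ = 2.116π²/0.7² ≈ 42.621 (4× faster decay)
  n=3: λ₃ = 4.761π²/0.7² ≈ 95.896 (9× faster decay)
As t → ∞, higher modes decay exponentially faster. The n=1 mode dominates: φ ~ c₁ sin(πx/0.7) e^{-λ₁t}.
Decay rate: λ₁ = 0.529π²/0.7² ≈ 10.655.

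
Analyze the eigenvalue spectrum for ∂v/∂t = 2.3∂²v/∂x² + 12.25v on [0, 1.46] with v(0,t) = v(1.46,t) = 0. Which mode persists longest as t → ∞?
Eigenvalues: λₙ = 2.3n²π²/1.46² - 12.25.
First three modes:
  n=1: λ₁ = 2.3π²/1.46² - 12.25 ≈ -1.601
  n=2: λ₂ = 9.2π²/1.46² - 12.25 ≈ 30.347
  n=3: λ₃ = 20.7π²/1.46² - 12.25 ≈ 83.594
Since 2.3π²/1.46² ≈ 10.649 < 12.25, λ₁ < 0.
The n=1 mode grows fastest (−λₙ is largest for n=1) → dominates.
Asymptotic: v ~ c₁ sin(πx/1.46) e^{1.601t} (exponential growth at rate −λ₁ ≈ 1.601).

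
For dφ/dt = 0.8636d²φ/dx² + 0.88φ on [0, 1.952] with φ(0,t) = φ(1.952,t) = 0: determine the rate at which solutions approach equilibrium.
Eigenvalues: λₙ = 0.8636n²π²/1.952² - 0.88.
First three modes:
  n=1: λ₁ = 0.8636π²/1.952² - 0.88 ≈ 1.357
  n=2: λ₂ = 3.4544π²/1.952² - 0.88 ≈ 8.068
  n=3: λ₃ = 7.7724π²/1.952² - 0.88 ≈ 19.252
Since 0.8636π²/1.952² ≈ 2.237 > 0.88, all λₙ > 0.
The n=1 mode decays slowest → dominates as t → ∞.
Asymptotic: φ ~ c₁ sin(πx/1.952) e^{-λ₁t} with decay rate λ₁ ≈ 1.357.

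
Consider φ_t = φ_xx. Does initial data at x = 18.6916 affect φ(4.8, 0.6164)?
Yes, for any finite x. The heat equation has infinite propagation speed, so all initial data affects all points at any t > 0.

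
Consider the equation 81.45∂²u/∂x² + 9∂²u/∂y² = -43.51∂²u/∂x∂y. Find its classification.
Rewriting in standard form: 81.45∂²u/∂x² + 43.51∂²u/∂x∂y + 9∂²u/∂y² = 0. Elliptic. (A = 81.45, B = 43.51, C = 9 gives B² - 4AC = -1039.0799.)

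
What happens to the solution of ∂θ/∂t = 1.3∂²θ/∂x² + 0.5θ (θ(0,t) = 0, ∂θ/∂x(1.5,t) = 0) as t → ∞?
θ → 0. Diffusion dominates reaction (r=0.5 < κπ²/(4L²)≈1.43); solution decays.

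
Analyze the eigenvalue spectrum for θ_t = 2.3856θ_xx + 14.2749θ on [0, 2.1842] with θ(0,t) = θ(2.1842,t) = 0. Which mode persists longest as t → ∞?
Eigenvalues: λₙ = 2.3856n²π²/2.1842² - 14.2749.
First three modes:
  n=1: λ₁ = 2.3856π²/2.1842² - 14.2749 ≈ -9.34
  n=2: λ₂ = 9.5424π²/2.1842² - 14.2749 ≈ 5.466
  n=3: λ₃ = 21.4704π²/2.1842² - 14.2749 ≈ 30.143
Since 2.3856π²/2.1842² ≈ 4.935 < 14.2749, λ₁ < 0.
The n=1 mode grows fastest (−λₙ is largest for n=1) → dominates.
Asymptotic: θ ~ c₁ sin(πx/2.1842) e^{9.34t} (exponential growth at rate −λ₁ ≈ 9.34).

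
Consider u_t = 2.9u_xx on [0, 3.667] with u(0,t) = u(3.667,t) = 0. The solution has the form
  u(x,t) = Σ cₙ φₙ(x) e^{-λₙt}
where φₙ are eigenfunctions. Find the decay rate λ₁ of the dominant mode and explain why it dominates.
Eigenvalues: λₙ = 2.9n²π²/3.667².
First three modes:
  n=1: λ₁ = 2.9π²/3.667² ≈ 2.129
  n=2: λ₂ = 11.6π²/3.667² ≈ 8.514 (4× faster decay)
  n=3: λ₃ = 26.1π²/3.667² ≈ 19.157 (9× faster decay)
As t → ∞, higher modes decay exponentially faster. The n=1 mode dominates: u ~ c₁ sin(πx/3.667) e^{-λ₁t}.
Decay rate: λ₁ = 2.9π²/3.667² ≈ 2.129.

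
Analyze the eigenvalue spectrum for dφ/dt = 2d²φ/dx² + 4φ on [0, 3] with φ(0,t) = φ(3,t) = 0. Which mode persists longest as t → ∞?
Eigenvalues: λₙ = 2n²π²/3² - 4.
First three modes:
  n=1: λ₁ = 2π²/3² - 4 ≈ -1.807
  n=2: λ₂ = 8π²/3² - 4 ≈ 4.773
  n=3: λ₃ = 18π²/3² - 4 ≈ 15.739
Since 2π²/3² ≈ 2.193 < 4, λ₁ < 0.
The n=1 mode grows fastest (−λₙ is largest for n=1) → dominates.
Asymptotic: φ ~ c₁ sin(πx/3) e^{1.807t} (exponential growth at rate −λ₁ ≈ 1.807).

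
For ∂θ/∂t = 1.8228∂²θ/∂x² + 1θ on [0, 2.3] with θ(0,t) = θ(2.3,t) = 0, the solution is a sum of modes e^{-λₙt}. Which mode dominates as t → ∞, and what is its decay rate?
Eigenvalues: λₙ = 1.8228n²π²/2.3² - 1.
First three modes:
  n=1: λ₁ = 1.8228π²/2.3² - 1 ≈ 2.401
  n=2: λ₂ = 7.2912π²/2.3² - 1 ≈ 12.603
  n=3: λ₃ = 16.4052π²/2.3² - 1 ≈ 29.607
Since 1.8228π²/2.3² ≈ 3.401 > 1, all λₙ > 0.
The n=1 mode decays slowest → dominates as t → ∞.
Asymptotic: θ ~ c₁ sin(πx/2.3) e^{-λ₁t} with decay rate λ₁ ≈ 2.401.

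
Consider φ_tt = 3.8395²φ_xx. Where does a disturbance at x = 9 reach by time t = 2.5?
Domain of influence: [-0.59875, 18.59875]. Data at x = 9 spreads outward at speed 3.8395.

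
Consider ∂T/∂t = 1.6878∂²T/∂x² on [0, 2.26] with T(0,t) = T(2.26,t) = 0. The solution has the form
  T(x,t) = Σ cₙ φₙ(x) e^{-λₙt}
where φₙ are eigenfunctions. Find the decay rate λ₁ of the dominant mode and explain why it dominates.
Eigenvalues: λₙ = 1.6878n²π²/2.26².
First three modes:
  n=1: λ₁ = 1.6878π²/2.26² ≈ 3.261
  n=2: λ₂ = 6.7512π²/2.26² ≈ 13.046 (4× faster decay)
  n=3: λ₃ = 15.1902π²/2.26² ≈ 29.353 (9× faster decay)
As t → ∞, higher modes decay exponentially faster. The n=1 mode dominates: T ~ c₁ sin(πx/2.26) e^{-λ₁t}.
Decay rate: λ₁ = 1.6878π²/2.26² ≈ 3.261.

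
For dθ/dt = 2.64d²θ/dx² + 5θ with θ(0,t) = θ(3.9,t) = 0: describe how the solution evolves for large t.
θ grows unboundedly. Reaction dominates diffusion (r=5 > κπ²/L²≈1.71); solution grows exponentially.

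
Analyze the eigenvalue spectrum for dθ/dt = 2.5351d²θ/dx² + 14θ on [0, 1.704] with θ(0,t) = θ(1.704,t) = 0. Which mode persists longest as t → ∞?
Eigenvalues: λₙ = 2.5351n²π²/1.704² - 14.
First three modes:
  n=1: λ₁ = 2.5351π²/1.704² - 14 ≈ -5.383
  n=2: λ₂ = 10.1404π²/1.704² - 14 ≈ 20.468
  n=3: λ₃ = 22.8159π²/1.704² - 14 ≈ 63.553
Since 2.5351π²/1.704² ≈ 8.617 < 14, λ₁ < 0.
The n=1 mode grows fastest (−λₙ is largest for n=1) → dominates.
Asymptotic: θ ~ c₁ sin(πx/1.704) e^{5.383t} (exponential growth at rate −λ₁ ≈ 5.383).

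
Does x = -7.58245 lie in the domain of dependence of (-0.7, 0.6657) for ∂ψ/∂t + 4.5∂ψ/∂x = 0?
No. Only data at x = -3.69565 affects (-0.7, 0.6657). Advection has one-way propagation along characteristics.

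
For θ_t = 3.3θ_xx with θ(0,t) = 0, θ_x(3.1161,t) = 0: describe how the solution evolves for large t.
θ → 0. Heat escapes through the Dirichlet boundary.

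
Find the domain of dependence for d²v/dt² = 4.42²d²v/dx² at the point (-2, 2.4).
Domain of dependence: [-12.608, 8.608]. Signals travel at speed 4.42, so data within |x - -2| ≤ 4.42·2.4 = 10.608 can reach the point.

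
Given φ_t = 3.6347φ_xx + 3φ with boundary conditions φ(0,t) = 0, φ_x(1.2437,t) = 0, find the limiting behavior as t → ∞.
φ → 0. Diffusion dominates reaction (r=3 < κπ²/(4L²)≈5.8); solution decays.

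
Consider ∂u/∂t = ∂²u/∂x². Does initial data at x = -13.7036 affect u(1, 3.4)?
Yes, for any finite x. The heat equation has infinite propagation speed, so all initial data affects all points at any t > 0.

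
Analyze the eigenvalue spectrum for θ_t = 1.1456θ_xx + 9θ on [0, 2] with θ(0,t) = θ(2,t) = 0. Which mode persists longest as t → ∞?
Eigenvalues: λₙ = 1.1456n²π²/2² - 9.
First three modes:
  n=1: λ₁ = 1.1456π²/2² - 9 ≈ -6.173
  n=2: λ₂ = 4.5824π²/2² - 9 ≈ 2.307
  n=3: λ₃ = 10.3104π²/2² - 9 ≈ 16.44
Since 1.1456π²/2² ≈ 2.827 < 9, λ₁ < 0.
The n=1 mode grows fastest (−λₙ is largest for n=1) → dominates.
Asymptotic: θ ~ c₁ sin(πx/2) e^{6.173t} (exponential growth at rate −λ₁ ≈ 6.173).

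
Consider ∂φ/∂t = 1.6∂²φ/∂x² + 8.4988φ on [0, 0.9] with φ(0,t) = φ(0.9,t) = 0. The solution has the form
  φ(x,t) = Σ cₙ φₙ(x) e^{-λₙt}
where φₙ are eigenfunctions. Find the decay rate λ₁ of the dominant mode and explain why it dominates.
Eigenvalues: λₙ = 1.6n²π²/0.9² - 8.4988.
First three modes:
  n=1: λ₁ = 1.6π²/0.9² - 8.4988 ≈ 10.997
  n=2: λ₂ = 6.4π²/0.9² - 8.4988 ≈ 69.483
  n=3: λ₃ = 14.4π²/0.9² - 8.4988 ≈ 166.961
Since 1.6π²/0.9² ≈ 19.496 > 8.4988, all λₙ > 0.
The n=1 mode decays slowest → dominates as t → ∞.
Asymptotic: φ ~ c₁ sin(πx/0.9) e^{-λ₁t} with decay rate λ₁ ≈ 10.997.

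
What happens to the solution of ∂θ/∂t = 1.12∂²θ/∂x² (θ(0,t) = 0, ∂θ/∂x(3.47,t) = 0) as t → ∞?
θ → 0. Heat escapes through the Dirichlet boundary.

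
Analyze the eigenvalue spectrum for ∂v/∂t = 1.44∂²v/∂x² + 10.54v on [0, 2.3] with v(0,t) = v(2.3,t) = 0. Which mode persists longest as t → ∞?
Eigenvalues: λₙ = 1.44n²π²/2.3² - 10.54.
First three modes:
  n=1: λ₁ = 1.44π²/2.3² - 10.54 ≈ -7.853
  n=2: λ₂ = 5.76π²/2.3² - 10.54 ≈ 0.206
  n=3: λ₃ = 12.96π²/2.3² - 10.54 ≈ 13.64
Since 1.44π²/2.3² ≈ 2.687 < 10.54, λ₁ < 0.
The n=1 mode grows fastest (−λₙ is largest for n=1) → dominates.
Asymptotic: v ~ c₁ sin(πx/2.3) e^{7.853t} (exponential growth at rate −λ₁ ≈ 7.853).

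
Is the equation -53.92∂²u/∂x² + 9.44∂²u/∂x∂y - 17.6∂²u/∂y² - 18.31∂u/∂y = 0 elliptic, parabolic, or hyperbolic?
Computing B² - 4AC with A = -53.92, B = 9.44, C = -17.6: discriminant = -3706.8544 (negative). Answer: elliptic.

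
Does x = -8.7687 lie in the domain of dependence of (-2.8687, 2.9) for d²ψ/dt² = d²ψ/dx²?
No. The domain of dependence is [-5.7687, 0.0313], and -8.7687 is outside this interval.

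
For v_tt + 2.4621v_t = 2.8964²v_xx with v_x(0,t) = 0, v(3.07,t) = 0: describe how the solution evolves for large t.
v → 0. Damping (γ=2.4621) dissipates energy; oscillations decay exponentially.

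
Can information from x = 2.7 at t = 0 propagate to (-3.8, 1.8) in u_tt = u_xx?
No. The domain of dependence is [-5.6, -2], and 2.7 is outside this interval.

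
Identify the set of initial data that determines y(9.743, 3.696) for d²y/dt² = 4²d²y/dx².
Domain of dependence: [-5.041, 24.527]. Signals travel at speed 4, so data within |x - 9.743| ≤ 4·3.696 = 14.784 can reach the point.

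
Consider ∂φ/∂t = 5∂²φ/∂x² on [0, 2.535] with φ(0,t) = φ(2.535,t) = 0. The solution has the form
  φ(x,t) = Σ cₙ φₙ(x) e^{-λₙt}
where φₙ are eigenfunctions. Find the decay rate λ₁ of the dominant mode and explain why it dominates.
Eigenvalues: λₙ = 5n²π²/2.535².
First three modes:
  n=1: λ₁ = 5π²/2.535² ≈ 7.679
  n=2: λ₂ = 20π²/2.535² ≈ 30.717 (4× faster decay)
  n=3: λ₃ = 45π²/2.535² ≈ 69.112 (9× faster decay)
As t → ∞, higher modes decay exponentially faster. The n=1 mode dominates: φ ~ c₁ sin(πx/2.535) e^{-λ₁t}.
Decay rate: λ₁ = 5π²/2.535² ≈ 7.679.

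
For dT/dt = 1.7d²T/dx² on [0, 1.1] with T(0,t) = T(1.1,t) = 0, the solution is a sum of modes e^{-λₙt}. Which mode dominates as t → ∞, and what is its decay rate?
Eigenvalues: λₙ = 1.7n²π²/1.1².
First three modes:
  n=1: λ₁ = 1.7π²/1.1² ≈ 13.866
  n=2: λ₂ = 6.8π²/1.1² ≈ 55.466 (4× faster decay)
  n=3: λ₃ = 15.3π²/1.1² ≈ 124.797 (9× faster decay)
As t → ∞, higher modes decay exponentially faster. The n=1 mode dominates: T ~ c₁ sin(πx/1.1) e^{-λ₁t}.
Decay rate: λ₁ = 1.7π²/1.1² ≈ 13.866.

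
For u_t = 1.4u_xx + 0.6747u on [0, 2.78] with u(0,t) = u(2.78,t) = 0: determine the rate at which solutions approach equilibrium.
Eigenvalues: λₙ = 1.4n²π²/2.78² - 0.6747.
First three modes:
  n=1: λ₁ = 1.4π²/2.78² - 0.6747 ≈ 1.113
  n=2: λ₂ = 5.6π²/2.78² - 0.6747 ≈ 6.477
  n=3: λ₃ = 12.6π²/2.78² - 0.6747 ≈ 15.416
Since 1.4π²/2.78² ≈ 1.788 > 0.6747, all λₙ > 0.
The n=1 mode decays slowest → dominates as t → ∞.
Asymptotic: u ~ c₁ sin(πx/2.78) e^{-λ₁t} with decay rate λ₁ ≈ 1.113.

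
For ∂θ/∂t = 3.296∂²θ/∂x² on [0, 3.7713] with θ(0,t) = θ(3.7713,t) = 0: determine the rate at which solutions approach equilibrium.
Eigenvalues: λₙ = 3.296n²π²/3.7713².
First three modes:
  n=1: λ₁ = 3.296π²/3.7713² ≈ 2.287
  n=2: λ₂ = 13.184π²/3.7713² ≈ 9.149 (4× faster decay)
  n=3: λ₃ = 29.664π²/3.7713² ≈ 20.585 (9× faster decay)
As t → ∞, higher modes decay exponentially faster. The n=1 mode dominates: θ ~ c₁ sin(πx/3.7713) e^{-λ₁t}.
Decay rate: λ₁ = 3.296π²/3.7713² ≈ 2.287.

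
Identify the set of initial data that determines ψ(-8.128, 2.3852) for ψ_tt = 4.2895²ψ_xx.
Domain of dependence: [-18.3593154, 2.1033154]. Signals travel at speed 4.2895, so data within |x - -8.128| ≤ 4.2895·2.3852 = 10.2313154 can reach the point.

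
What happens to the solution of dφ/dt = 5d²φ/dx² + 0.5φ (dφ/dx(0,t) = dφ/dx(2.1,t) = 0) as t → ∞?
φ grows unboundedly. With Neumann BCs the constant mode has diffusion eigenvalue 0, so any r > 0 makes it grow like e^(0.5t); solution grows exponentially.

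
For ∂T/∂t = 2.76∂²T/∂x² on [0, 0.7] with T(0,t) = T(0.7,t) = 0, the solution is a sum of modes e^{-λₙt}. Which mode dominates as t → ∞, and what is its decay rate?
Eigenvalues: λₙ = 2.76n²π²/0.7².
First three modes:
  n=1: λ₁ = 2.76π²/0.7² ≈ 55.592
  n=2: λ₂ = 11.04π²/0.7² ≈ 222.368 (4× faster decay)
  n=3: λ₃ = 24.84π²/0.7² ≈ 500.329 (9× faster decay)
As t → ∞, higher modes decay exponentially faster. The n=1 mode dominates: T ~ c₁ sin(πx/0.7) e^{-λ₁t}.
Decay rate: λ₁ = 2.76π²/0.7² ≈ 55.592.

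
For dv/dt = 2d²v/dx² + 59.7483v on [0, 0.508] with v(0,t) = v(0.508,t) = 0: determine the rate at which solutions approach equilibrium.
Eigenvalues: λₙ = 2n²π²/0.508² - 59.7483.
First three modes:
  n=1: λ₁ = 2π²/0.508² - 59.7483 ≈ 16.741
  n=2: λ₂ = 8π²/0.508² - 59.7483 ≈ 246.21
  n=3: λ₃ = 18π²/0.508² - 59.7483 ≈ 628.658
Since 2π²/0.508² ≈ 76.49 > 59.7483, all λₙ > 0.
The n=1 mode decays slowest → dominates as t → ∞.
Asymptotic: v ~ c₁ sin(πx/0.508) e^{-λ₁t} with decay rate λ₁ ≈ 16.741.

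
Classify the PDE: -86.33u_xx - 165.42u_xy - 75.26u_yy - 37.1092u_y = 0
A = -86.33, B = -165.42, C = -75.26. Discriminant B² - 4AC = 1374.9932. Since 1374.9932 > 0, hyperbolic.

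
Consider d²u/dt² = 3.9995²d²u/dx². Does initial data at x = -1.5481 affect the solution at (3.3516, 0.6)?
No. The domain of dependence is [0.9519, 5.7513], and -1.5481 is outside this interval.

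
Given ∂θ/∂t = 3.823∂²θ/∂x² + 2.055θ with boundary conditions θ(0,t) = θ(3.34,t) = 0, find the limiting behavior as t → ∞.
θ → 0. Diffusion dominates reaction (r=2.055 < κπ²/L²≈3.38); solution decays.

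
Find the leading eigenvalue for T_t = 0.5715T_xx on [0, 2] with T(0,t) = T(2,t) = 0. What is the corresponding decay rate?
Eigenvalues: λₙ = 0.5715n²π²/2².
First three modes:
  n=1: λ₁ = 0.5715π²/2² ≈ 1.41
  n=2: λ₂ = 2.286π²/2² ≈ 5.64 (4× faster decay)
  n=3: λ₃ = 5.1435π²/2² ≈ 12.691 (9× faster decay)
As t → ∞, higher modes decay exponentially faster. The n=1 mode dominates: T ~ c₁ sin(πx/2) e^{-λ₁t}.
Decay rate: λ₁ = 0.5715π²/2² ≈ 1.41.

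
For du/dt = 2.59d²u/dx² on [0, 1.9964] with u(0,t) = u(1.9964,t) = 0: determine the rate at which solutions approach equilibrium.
Eigenvalues: λₙ = 2.59n²π²/1.9964².
First three modes:
  n=1: λ₁ = 2.59π²/1.9964² ≈ 6.414
  n=2: λ₂ = 10.36π²/1.9964² ≈ 25.655 (4× faster decay)
  n=3: λ₃ = 23.31π²/1.9964² ≈ 57.723 (9× faster decay)
As t → ∞, higher modes decay exponentially faster. The n=1 mode dominates: u ~ c₁ sin(πx/1.9964) e^{-λ₁t}.
Decay rate: λ₁ = 2.59π²/1.9964² ≈ 6.414.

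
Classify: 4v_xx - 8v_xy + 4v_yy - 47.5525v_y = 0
Parabolic (discriminant = 0).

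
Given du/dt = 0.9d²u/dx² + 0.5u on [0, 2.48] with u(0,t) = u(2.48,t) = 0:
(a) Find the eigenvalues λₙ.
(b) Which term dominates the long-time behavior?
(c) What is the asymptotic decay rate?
Eigenvalues: λₙ = 0.9n²π²/2.48² - 0.5.
First three modes:
  n=1: λ₁ = 0.9π²/2.48² - 0.5 ≈ 0.944
  n=2: λ₂ = 3.6π²/2.48² - 0.5 ≈ 5.277
  n=3: λ₃ = 8.1π²/2.48² - 0.5 ≈ 12.498
Since 0.9π²/2.48² ≈ 1.444 > 0.5, all λₙ > 0.
The n=1 mode decays slowest → dominates as t → ∞.
Asymptotic: u ~ c₁ sin(πx/2.48) e^{-λ₁t} with decay rate λ₁ ≈ 0.944.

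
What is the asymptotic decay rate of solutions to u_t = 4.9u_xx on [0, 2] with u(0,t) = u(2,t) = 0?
Eigenvalues: λₙ = 4.9n²π²/2².
First three modes:
  n=1: λ₁ = 4.9π²/2² ≈ 12.09
  n=2: λ₂ = 19.6π²/2² ≈ 48.361 (4× faster decay)
  n=3: λ₃ = 44.1π²/2² ≈ 108.812 (9× faster decay)
As t → ∞, higher modes decay exponentially faster. The n=1 mode dominates: u ~ c₁ sin(πx/2) e^{-λ₁t}.
Decay rate: λ₁ = 4.9π²/2² ≈ 12.09.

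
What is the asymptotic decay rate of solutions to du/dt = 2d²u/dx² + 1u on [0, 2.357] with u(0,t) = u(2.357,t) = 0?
Eigenvalues: λₙ = 2n²π²/2.357² - 1.
First three modes:
  n=1: λ₁ = 2π²/2.357² - 1 ≈ 2.553
  n=2: λ₂ = 8π²/2.357² - 1 ≈ 13.213
  n=3: λ₃ = 18π²/2.357² - 1 ≈ 30.978
Since 2π²/2.357² ≈ 3.553 > 1, all λₙ > 0.
The n=1 mode decays slowest → dominates as t → ∞.
Asymptotic: u ~ c₁ sin(πx/2.357) e^{-λ₁t} with decay rate λ₁ ≈ 2.553.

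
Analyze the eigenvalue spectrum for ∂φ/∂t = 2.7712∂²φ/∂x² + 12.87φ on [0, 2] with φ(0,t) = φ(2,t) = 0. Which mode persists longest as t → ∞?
Eigenvalues: λₙ = 2.7712n²π²/2² - 12.87.
First three modes:
  n=1: λ₁ = 2.7712π²/2² - 12.87 ≈ -6.032
  n=2: λ₂ = 11.0848π²/2² - 12.87 ≈ 14.481
  n=3: λ₃ = 24.9408π²/2² - 12.87 ≈ 48.669
Since 2.7712π²/2² ≈ 6.838 < 12.87, λ₁ < 0.
The n=1 mode grows fastest (−λₙ is largest for n=1) → dominates.
Asymptotic: φ ~ c₁ sin(πx/2) e^{6.032t} (exponential growth at rate −λ₁ ≈ 6.032).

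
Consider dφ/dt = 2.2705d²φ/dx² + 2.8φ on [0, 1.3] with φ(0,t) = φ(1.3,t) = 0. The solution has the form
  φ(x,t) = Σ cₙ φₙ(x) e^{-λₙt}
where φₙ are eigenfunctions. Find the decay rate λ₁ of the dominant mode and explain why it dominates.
Eigenvalues: λₙ = 2.2705n²π²/1.3² - 2.8.
First three modes:
  n=1: λ₁ = 2.2705π²/1.3² - 2.8 ≈ 10.46
  n=2: λ₂ = 9.082π²/1.3² - 2.8 ≈ 50.239
  n=3: λ₃ = 20.4345π²/1.3² - 2.8 ≈ 116.538
Since 2.2705π²/1.3² ≈ 13.26 > 2.8, all λₙ > 0.
The n=1 mode decays slowest → dominates as t → ∞.
Asymptotic: φ ~ c₁ sin(πx/1.3) e^{-λ₁t} with decay rate λ₁ ≈ 10.46.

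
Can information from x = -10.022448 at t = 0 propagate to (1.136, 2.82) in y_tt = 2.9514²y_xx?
No. The domain of dependence is [-7.186948, 9.458948], and -10.022448 is outside this interval.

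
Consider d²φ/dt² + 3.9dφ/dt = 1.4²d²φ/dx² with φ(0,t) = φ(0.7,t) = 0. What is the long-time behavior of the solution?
As t → ∞, φ → 0. Damping (γ=3.9) dissipates energy; oscillations decay exponentially.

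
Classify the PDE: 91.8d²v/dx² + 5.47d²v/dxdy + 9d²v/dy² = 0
A = 91.8, B = 5.47, C = 9. Discriminant B² - 4AC = -3274.8791. Since -3274.8791 < 0, elliptic.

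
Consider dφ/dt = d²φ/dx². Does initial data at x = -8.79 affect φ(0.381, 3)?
Yes, for any finite x. The heat equation has infinite propagation speed, so all initial data affects all points at any t > 0.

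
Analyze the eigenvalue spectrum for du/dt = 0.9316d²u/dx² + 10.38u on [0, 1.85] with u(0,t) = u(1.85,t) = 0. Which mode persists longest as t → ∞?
Eigenvalues: λₙ = 0.9316n²π²/1.85² - 10.38.
First three modes:
  n=1: λ₁ = 0.9316π²/1.85² - 10.38 ≈ -7.694
  n=2: λ₂ = 3.7264π²/1.85² - 10.38 ≈ 0.366
  n=3: λ₃ = 8.3844π²/1.85² - 10.38 ≈ 13.798
Since 0.9316π²/1.85² ≈ 2.686 < 10.38, λ₁ < 0.
The n=1 mode grows fastest (−λₙ is largest for n=1) → dominates.
Asymptotic: u ~ c₁ sin(πx/1.85) e^{7.694t} (exponential growth at rate −λ₁ ≈ 7.694).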